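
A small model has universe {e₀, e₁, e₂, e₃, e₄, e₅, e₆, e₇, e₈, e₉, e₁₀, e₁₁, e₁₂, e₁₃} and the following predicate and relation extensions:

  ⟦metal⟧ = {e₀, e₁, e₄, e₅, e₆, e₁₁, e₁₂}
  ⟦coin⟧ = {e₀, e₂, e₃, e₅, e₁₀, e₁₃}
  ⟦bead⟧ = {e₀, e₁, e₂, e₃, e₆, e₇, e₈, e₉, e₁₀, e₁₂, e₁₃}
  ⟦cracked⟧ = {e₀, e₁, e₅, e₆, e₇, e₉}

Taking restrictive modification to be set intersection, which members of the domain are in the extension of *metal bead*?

{e₀, e₁, e₆, e₁₂}

⟦bead⟧ = {e₀, e₁, e₂, e₃, e₆, e₇, e₈, e₉, e₁₀, e₁₂, e₁₃}
… ∩ ⟦metal⟧ = {e₀, e₁, e₂, e₃, e₆, e₇, e₈, e₉, e₁₀, e₁₂, e₁₃} ∩ {e₀, e₁, e₄, e₅, e₆, e₁₁, e₁₂} = {e₀, e₁, e₆, e₁₂}
So ⟦metal bead⟧ = {e₀, e₁, e₆, e₁₂}.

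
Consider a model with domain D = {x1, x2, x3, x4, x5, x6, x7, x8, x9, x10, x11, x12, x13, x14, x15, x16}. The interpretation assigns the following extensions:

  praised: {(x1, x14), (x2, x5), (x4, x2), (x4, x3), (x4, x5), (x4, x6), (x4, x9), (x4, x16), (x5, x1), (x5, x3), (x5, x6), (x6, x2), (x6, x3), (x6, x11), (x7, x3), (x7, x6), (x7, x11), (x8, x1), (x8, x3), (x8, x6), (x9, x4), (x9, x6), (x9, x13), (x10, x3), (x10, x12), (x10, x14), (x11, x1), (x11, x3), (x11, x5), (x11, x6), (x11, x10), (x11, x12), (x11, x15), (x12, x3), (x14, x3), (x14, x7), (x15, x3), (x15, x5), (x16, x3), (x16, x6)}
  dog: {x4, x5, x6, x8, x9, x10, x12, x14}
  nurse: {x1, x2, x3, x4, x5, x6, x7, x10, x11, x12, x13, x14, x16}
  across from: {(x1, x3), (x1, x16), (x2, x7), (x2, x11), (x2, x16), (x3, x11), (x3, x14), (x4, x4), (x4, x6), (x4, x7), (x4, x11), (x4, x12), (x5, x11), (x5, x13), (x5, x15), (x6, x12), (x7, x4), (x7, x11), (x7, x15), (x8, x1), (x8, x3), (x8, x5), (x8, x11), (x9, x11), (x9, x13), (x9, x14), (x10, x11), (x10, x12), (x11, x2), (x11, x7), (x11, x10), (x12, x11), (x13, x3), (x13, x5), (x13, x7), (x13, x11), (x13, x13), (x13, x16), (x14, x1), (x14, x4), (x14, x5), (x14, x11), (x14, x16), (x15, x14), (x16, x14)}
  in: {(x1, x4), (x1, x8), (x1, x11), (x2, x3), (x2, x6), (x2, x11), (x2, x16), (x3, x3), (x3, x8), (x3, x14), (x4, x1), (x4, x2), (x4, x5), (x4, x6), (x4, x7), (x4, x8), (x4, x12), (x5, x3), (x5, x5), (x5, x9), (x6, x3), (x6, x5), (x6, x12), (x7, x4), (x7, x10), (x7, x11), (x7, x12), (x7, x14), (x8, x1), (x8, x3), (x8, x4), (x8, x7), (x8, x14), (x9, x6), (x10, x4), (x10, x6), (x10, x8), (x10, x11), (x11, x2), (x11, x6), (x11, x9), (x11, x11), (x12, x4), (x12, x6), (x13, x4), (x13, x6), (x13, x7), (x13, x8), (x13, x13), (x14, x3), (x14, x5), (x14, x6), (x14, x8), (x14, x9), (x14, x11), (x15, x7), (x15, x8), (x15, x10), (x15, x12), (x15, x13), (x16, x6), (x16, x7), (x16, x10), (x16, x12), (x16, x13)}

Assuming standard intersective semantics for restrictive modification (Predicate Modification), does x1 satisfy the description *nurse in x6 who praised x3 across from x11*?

⟦in x6⟧ = {x : ⟨x, x6⟩ ∈ ⟦in⟧} = {x2, x4, x9, x10, x11, x12, x13, x14, x16}
⟦who praised x3⟧ = {x : ⟨x, x3⟩ ∈ ⟦praised⟧} = {x4, x5, x6, x7, x8, x10, x11, x12, x14, x15, x16}
⟦across from x11⟧ = {x : ⟨x, x11⟩ ∈ ⟦across from⟧} = {x2, x3, x4, x5, x7, x8, x9, x10, x12, x13, x14}
⟦nurse⟧ = {x1, x2, x3, x4, x5, x6, x7, x10, x11, x12, x13, x14, x16}
… ∩ ⟦in x6⟧ = {x1, x2, x3, x4, x5, x6, x7, x10, x11, x12, x13, x14, x16} ∩ {x2, x4, x9, x10, x11, x12, x13, x14, x16} = {x2, x4, x10, x11, x12, x13, x14, x16}
… ∩ ⟦who praised x3⟧ = {x2, x4, x10, x11, x12, x13, x14, x16} ∩ {x4, x5, x6, x7, x8, x10, x11, x12, x14, x15, x16} = {x4, x10, x11, x12, x14, x16}
… ∩ ⟦across from x11⟧ = {x4, x10, x11, x12, x14, x16} ∩ {x2, x3, x4, x5, x7, x8, x9, x10, x12, x13, x14} = {x4, x10, x12, x14}
⟦nurse in x6 who praised x3 across from x11⟧ = {x4, x10, x12, x14}; x1 ∉ this set.

no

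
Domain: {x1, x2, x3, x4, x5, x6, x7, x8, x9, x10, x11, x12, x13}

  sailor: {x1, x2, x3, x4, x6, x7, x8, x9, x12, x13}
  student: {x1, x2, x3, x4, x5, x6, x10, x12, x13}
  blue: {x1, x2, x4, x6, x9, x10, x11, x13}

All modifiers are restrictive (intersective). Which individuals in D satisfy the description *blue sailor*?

{x1, x2, x4, x6, x9, x13}

⟦sailor⟧ = {x1, x2, x3, x4, x6, x7, x8, x9, x12, x13}
… ∩ ⟦blue⟧ = {x1, x2, x3, x4, x6, x7, x8, x9, x12, x13} ∩ {x1, x2, x4, x6, x9, x10, x11, x13} = {x1, x2, x4, x6, x9, x13}
So ⟦blue sailor⟧ = {x1, x2, x4, x6, x9, x13}.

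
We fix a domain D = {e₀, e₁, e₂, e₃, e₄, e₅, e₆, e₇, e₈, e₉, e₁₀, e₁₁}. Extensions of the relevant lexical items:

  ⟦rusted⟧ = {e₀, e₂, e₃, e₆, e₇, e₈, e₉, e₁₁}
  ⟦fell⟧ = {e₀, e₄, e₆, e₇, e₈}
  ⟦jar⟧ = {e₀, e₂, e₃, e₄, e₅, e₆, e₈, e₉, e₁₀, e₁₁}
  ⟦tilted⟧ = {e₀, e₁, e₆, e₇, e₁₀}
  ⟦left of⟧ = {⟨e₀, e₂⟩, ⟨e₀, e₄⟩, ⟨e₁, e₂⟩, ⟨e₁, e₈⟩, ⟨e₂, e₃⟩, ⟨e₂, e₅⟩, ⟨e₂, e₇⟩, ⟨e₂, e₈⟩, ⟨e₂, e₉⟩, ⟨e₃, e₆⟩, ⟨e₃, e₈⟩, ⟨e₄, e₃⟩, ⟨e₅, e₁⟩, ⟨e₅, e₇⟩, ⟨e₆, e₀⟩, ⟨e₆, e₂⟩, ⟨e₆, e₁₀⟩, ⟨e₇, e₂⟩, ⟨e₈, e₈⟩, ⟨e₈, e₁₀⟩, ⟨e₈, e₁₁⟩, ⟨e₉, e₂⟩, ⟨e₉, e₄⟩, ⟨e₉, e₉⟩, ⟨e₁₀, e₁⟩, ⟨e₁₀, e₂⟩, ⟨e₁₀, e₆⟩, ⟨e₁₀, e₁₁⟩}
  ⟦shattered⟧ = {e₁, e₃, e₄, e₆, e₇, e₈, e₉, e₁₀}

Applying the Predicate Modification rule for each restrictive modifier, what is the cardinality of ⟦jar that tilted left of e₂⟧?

⟦that tilted⟧ = ⟦tilted⟧ = {e₀, e₁, e₆, e₇, e₁₀}
⟦left of e₂⟧ = {x : ⟨x, e₂⟩ ∈ ⟦left of⟧} = {e₀, e₁, e₆, e₇, e₉, e₁₀}
⟦jar⟧ = {e₀, e₂, e₃, e₄, e₅, e₆, e₈, e₉, e₁₀, e₁₁}
… ∩ ⟦that tilted⟧ = {e₀, e₂, e₃, e₄, e₅, e₆, e₈, e₉, e₁₀, e₁₁} ∩ {e₀, e₁, e₆, e₇, e₁₀} = {e₀, e₆, e₁₀}
… ∩ ⟦left of e₂⟧ = {e₀, e₆, e₁₀} ∩ {e₀, e₁, e₆, e₇, e₉, e₁₀} = {e₀, e₆, e₁₀}
⟦jar that tilted left of e₂⟧ = {e₀, e₆, e₁₀}, so the cardinality is 3.

3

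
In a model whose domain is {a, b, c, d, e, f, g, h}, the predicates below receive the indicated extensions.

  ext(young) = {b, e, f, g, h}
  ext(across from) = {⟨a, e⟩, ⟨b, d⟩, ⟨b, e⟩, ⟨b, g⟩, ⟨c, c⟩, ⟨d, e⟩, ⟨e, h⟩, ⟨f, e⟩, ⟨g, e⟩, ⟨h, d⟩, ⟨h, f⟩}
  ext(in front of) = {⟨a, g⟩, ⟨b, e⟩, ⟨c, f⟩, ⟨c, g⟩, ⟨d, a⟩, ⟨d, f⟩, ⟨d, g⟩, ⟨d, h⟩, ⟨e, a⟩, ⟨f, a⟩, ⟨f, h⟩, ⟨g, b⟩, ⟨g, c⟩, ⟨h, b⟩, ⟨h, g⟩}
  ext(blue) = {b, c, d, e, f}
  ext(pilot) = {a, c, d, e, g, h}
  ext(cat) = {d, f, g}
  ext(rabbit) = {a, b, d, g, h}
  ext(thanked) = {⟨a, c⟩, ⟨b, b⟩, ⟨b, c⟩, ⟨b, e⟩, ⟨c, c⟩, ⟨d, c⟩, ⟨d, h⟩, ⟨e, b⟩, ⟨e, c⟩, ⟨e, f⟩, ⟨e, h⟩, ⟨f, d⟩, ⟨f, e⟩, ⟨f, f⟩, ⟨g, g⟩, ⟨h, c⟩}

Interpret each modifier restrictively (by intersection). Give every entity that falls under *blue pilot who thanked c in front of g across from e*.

⟦who thanked c⟧ = {x : ⟨x, c⟩ ∈ ⟦thanked⟧} = {a, b, c, d, e, h}
⟦in front of g⟧ = {x : ⟨x, g⟩ ∈ ⟦in front of⟧} = {a, c, d, h}
⟦across from e⟧ = {x : ⟨x, e⟩ ∈ ⟦across from⟧} = {a, b, d, f, g}
⟦pilot⟧ = {a, c, d, e, g, h}
… ∩ ⟦who thanked c⟧ = {a, c, d, e, g, h} ∩ {a, b, c, d, e, h} = {a, c, d, e, h}
… ∩ ⟦in front of g⟧ = {a, c, d, e, h} ∩ {a, c, d, h} = {a, c, d, h}
… ∩ ⟦across from e⟧ = {a, c, d, h} ∩ {a, b, d, f, g} = {a, d}
… ∩ ⟦blue⟧ = {a, d} ∩ {b, c, d, e, f} = {d}
So ⟦blue pilot who thanked c in front of g across from e⟧ = {d}.

{d}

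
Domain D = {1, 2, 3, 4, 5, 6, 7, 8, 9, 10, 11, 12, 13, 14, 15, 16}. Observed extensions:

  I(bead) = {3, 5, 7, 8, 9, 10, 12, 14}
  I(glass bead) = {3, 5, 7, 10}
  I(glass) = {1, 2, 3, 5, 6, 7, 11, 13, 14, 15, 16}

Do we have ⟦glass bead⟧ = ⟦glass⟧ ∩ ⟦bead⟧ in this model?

no

⟦glass⟧ ∩ ⟦bead⟧ = {1, 2, 3, 5, 6, 7, 11, 13, 14, 15, 16} ∩ {3, 5, 7, 8, 9, 10, 12, 14} = {3, 5, 7, 14}
Observed ⟦glass bead⟧ = {3, 5, 7, 10}.
These differ, so the modifier is not intersective in this model.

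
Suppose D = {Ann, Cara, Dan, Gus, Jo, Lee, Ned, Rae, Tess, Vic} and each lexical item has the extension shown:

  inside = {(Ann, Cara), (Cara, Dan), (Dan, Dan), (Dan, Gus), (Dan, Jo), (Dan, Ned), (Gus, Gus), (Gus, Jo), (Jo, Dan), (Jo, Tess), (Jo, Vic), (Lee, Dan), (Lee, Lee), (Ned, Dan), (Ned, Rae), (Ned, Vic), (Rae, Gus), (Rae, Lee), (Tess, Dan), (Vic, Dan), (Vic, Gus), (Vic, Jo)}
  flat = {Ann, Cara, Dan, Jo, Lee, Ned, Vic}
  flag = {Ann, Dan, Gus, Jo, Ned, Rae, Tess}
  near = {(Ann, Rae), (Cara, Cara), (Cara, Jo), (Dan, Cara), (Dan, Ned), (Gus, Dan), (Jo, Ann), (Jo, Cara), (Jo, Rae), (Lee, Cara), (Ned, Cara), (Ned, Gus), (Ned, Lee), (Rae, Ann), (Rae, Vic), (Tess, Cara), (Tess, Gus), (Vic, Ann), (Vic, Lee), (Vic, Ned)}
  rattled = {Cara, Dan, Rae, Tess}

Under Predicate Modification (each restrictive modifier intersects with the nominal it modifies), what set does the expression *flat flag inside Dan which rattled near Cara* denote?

⟦inside Dan⟧ = {x : ⟨x, Dan⟩ ∈ ⟦inside⟧} = {Cara, Dan, Jo, Lee, Ned, Tess, Vic}
⟦which rattled⟧ = ⟦rattled⟧ = {Cara, Dan, Rae, Tess}
⟦near Cara⟧ = {x : ⟨x, Cara⟩ ∈ ⟦near⟧} = {Cara, Dan, Jo, Lee, Ned, Tess}
⟦flag⟧ = {Ann, Dan, Gus, Jo, Ned, Rae, Tess}
… ∩ ⟦inside Dan⟧ = {Ann, Dan, Gus, Jo, Ned, Rae, Tess} ∩ {Cara, Dan, Jo, Lee, Ned, Tess, Vic} = {Dan, Jo, Ned, Tess}
… ∩ ⟦which rattled⟧ = {Dan, Jo, Ned, Tess} ∩ {Cara, Dan, Rae, Tess} = {Dan, Tess}
… ∩ ⟦near Cara⟧ = {Dan, Tess} ∩ {Cara, Dan, Jo, Lee, Ned, Tess} = {Dan, Tess}
… ∩ ⟦flat⟧ = {Dan, Tess} ∩ {Ann, Cara, Dan, Jo, Lee, Ned, Vic} = {Dan}
So ⟦flat flag inside Dan which rattled near Cara⟧ = {Dan}.

{Dan}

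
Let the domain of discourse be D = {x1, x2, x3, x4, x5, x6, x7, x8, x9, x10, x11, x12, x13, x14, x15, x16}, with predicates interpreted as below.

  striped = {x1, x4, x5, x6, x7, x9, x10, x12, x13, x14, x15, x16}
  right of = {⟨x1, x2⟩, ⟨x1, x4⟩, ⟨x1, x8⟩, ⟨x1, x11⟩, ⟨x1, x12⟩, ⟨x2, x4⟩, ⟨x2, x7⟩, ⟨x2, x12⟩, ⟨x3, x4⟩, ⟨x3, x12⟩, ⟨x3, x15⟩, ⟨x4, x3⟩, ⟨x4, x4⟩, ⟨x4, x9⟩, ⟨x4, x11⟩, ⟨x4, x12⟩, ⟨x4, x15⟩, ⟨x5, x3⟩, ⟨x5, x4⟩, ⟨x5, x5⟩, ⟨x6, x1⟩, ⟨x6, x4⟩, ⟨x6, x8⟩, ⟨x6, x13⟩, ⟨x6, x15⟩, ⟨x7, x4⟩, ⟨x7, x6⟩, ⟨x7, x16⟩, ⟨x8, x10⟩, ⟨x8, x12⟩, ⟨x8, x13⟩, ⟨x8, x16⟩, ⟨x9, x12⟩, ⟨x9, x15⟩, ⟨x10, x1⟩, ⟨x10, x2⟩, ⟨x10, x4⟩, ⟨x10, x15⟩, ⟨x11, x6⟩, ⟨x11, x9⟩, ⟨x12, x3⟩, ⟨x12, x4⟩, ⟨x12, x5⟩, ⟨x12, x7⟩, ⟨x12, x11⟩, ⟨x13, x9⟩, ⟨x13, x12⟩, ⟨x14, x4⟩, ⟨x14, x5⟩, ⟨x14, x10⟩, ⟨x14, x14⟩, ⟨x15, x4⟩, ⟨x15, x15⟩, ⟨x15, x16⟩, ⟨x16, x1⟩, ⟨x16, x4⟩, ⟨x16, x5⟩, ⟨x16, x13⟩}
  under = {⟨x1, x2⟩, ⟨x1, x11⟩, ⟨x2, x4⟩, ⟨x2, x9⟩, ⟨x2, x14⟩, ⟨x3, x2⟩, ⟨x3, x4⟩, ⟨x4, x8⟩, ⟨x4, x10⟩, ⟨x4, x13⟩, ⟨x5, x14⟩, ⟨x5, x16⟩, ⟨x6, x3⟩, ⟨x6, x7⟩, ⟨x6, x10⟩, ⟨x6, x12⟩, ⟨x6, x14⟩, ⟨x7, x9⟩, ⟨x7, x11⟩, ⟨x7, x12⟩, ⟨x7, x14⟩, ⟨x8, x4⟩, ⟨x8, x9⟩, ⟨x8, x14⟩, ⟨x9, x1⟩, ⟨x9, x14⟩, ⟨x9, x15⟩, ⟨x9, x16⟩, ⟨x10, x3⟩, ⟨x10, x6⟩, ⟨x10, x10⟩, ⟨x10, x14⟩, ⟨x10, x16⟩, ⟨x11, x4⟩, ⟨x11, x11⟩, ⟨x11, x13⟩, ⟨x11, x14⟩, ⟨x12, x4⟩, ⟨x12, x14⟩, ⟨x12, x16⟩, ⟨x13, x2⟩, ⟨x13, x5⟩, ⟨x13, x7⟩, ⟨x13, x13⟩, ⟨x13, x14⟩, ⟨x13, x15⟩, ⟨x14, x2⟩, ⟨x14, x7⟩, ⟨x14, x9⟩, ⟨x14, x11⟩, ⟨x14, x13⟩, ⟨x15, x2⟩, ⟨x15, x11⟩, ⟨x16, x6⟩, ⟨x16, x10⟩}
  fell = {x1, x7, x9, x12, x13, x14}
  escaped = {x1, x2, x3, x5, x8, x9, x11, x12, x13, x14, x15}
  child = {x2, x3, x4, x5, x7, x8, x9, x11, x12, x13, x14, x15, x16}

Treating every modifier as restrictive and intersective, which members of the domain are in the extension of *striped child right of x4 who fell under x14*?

⟦right of x4⟧ = {x : ⟨x, x4⟩ ∈ ⟦right of⟧} = {x1, x2, x3, x4, x5, x6, x7, x10, x12, x14, x15, x16}
⟦who fell⟧ = ⟦fell⟧ = {x1, x7, x9, x12, x13, x14}
⟦under x14⟧ = {x : ⟨x, x14⟩ ∈ ⟦under⟧} = {x2, x5, x6, x7, x8, x9, x10, x11, x12, x13}
⟦child⟧ = {x2, x3, x4, x5, x7, x8, x9, x11, x12, x13, x14, x15, x16}
… ∩ ⟦right of x4⟧ = {x2, x3, x4, x5, x7, x8, x9, x11, x12, x13, x14, x15, x16} ∩ {x1, x2, x3, x4, x5, x6, x7, x10, x12, x14, x15, x16} = {x2, x3, x4, x5, x7, x12, x14, x15, x16}
… ∩ ⟦who fell⟧ = {x2, x3, x4, x5, x7, x12, x14, x15, x16} ∩ {x1, x7, x9, x12, x13, x14} = {x7, x12, x14}
… ∩ ⟦under x14⟧ = {x7, x12, x14} ∩ {x2, x5, x6, x7, x8, x9, x10, x11, x12, x13} = {x7, x12}
… ∩ ⟦striped⟧ = {x7, x12} ∩ {x1, x4, x5, x6, x7, x9, x10, x12, x13, x14, x15, x16} = {x7, x12}
So ⟦striped child right of x4 who fell under x14⟧ = {x7, x12}.

{x7, x12}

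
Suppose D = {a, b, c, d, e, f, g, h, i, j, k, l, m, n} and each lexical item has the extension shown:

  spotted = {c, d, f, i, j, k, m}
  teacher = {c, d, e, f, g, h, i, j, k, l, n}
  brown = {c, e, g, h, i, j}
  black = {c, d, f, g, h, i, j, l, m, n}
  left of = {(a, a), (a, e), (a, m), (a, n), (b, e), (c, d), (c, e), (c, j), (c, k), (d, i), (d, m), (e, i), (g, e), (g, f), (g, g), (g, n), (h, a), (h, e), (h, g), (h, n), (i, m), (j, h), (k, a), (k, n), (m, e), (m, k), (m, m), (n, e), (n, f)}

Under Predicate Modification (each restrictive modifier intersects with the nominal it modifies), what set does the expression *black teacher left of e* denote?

{c, g, h, n}

⟦left of e⟧ = {x : ⟨x, e⟩ ∈ ⟦left of⟧} = {a, b, c, g, h, m, n}
⟦teacher⟧ = {c, d, e, f, g, h, i, j, k, l, n}
… ∩ ⟦left of e⟧ = {c, d, e, f, g, h, i, j, k, l, n} ∩ {a, b, c, g, h, m, n} = {c, g, h, n}
… ∩ ⟦black⟧ = {c, g, h, n} ∩ {c, d, f, g, h, i, j, l, m, n} = {c, g, h, n}
So ⟦black teacher left of e⟧ = {c, g, h, n}.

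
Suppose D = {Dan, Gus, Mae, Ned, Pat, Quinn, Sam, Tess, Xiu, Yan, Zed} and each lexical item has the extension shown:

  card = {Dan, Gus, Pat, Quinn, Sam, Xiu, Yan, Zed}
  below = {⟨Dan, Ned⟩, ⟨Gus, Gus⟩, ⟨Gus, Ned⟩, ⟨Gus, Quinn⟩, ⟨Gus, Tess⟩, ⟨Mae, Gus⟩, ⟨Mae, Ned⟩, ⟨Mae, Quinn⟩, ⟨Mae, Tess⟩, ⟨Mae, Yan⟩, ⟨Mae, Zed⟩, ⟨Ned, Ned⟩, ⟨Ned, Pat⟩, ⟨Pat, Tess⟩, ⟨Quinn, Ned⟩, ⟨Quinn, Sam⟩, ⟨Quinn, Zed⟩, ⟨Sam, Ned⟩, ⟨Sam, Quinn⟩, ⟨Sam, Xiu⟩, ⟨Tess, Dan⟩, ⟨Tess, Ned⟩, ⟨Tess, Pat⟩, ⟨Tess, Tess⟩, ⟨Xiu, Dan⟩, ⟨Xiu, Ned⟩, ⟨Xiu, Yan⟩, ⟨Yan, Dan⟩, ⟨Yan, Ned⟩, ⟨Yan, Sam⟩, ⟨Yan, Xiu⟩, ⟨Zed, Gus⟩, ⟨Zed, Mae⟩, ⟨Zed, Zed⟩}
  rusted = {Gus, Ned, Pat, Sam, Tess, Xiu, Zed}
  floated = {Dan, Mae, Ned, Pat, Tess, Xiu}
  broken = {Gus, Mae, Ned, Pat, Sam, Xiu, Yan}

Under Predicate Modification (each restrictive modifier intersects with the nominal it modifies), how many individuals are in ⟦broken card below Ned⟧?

4

⟦below Ned⟧ = {x : ⟨x, Ned⟩ ∈ ⟦below⟧} = {Dan, Gus, Mae, Ned, Quinn, Sam, Tess, Xiu, Yan}
⟦card⟧ = {Dan, Gus, Pat, Quinn, Sam, Xiu, Yan, Zed}
… ∩ ⟦below Ned⟧ = {Dan, Gus, Pat, Quinn, Sam, Xiu, Yan, Zed} ∩ {Dan, Gus, Mae, Ned, Quinn, Sam, Tess, Xiu, Yan} = {Dan, Gus, Quinn, Sam, Xiu, Yan}
… ∩ ⟦broken⟧ = {Dan, Gus, Quinn, Sam, Xiu, Yan} ∩ {Gus, Mae, Ned, Pat, Sam, Xiu, Yan} = {Gus, Sam, Xiu, Yan}
⟦broken card below Ned⟧ = {Gus, Sam, Xiu, Yan}, so the cardinality is 4.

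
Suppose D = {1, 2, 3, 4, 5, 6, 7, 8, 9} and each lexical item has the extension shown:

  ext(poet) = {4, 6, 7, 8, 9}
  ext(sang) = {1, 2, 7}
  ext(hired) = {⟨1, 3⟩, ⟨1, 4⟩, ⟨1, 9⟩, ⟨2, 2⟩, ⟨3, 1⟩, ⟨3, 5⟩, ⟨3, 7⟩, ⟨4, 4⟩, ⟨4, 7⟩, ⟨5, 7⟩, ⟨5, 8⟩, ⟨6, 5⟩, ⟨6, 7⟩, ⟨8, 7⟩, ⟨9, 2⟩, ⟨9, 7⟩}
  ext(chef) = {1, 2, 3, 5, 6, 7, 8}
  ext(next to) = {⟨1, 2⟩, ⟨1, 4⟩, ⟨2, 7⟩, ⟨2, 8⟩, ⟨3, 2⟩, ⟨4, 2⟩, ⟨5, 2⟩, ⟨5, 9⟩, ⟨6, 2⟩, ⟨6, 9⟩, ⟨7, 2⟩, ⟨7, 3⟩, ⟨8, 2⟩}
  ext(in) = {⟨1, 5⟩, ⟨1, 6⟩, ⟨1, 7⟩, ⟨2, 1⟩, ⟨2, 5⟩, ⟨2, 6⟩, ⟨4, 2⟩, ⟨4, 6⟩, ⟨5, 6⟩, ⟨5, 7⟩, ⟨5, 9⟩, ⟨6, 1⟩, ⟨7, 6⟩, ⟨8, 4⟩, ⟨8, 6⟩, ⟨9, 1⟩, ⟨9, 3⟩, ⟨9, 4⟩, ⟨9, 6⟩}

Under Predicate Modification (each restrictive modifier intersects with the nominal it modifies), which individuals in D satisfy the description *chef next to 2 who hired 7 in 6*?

⟦next to 2⟧ = {x : ⟨x, 2⟩ ∈ ⟦next to⟧} = {1, 3, 4, 5, 6, 7, 8}
⟦who hired 7⟧ = {x : ⟨x, 7⟩ ∈ ⟦hired⟧} = {3, 4, 5, 6, 8, 9}
⟦in 6⟧ = {x : ⟨x, 6⟩ ∈ ⟦in⟧} = {1, 2, 4, 5, 7, 8, 9}
⟦chef⟧ = {1, 2, 3, 5, 6, 7, 8}
… ∩ ⟦next to 2⟧ = {1, 2, 3, 5, 6, 7, 8} ∩ {1, 3, 4, 5, 6, 7, 8} = {1, 3, 5, 6, 7, 8}
… ∩ ⟦who hired 7⟧ = {1, 3, 5, 6, 7, 8} ∩ {3, 4, 5, 6, 8, 9} = {3, 5, 6, 8}
… ∩ ⟦in 6⟧ = {3, 5, 6, 8} ∩ {1, 2, 4, 5, 7, 8, 9} = {5, 8}
So ⟦chef next to 2 who hired 7 in 6⟧ = {5, 8}.

{5, 8}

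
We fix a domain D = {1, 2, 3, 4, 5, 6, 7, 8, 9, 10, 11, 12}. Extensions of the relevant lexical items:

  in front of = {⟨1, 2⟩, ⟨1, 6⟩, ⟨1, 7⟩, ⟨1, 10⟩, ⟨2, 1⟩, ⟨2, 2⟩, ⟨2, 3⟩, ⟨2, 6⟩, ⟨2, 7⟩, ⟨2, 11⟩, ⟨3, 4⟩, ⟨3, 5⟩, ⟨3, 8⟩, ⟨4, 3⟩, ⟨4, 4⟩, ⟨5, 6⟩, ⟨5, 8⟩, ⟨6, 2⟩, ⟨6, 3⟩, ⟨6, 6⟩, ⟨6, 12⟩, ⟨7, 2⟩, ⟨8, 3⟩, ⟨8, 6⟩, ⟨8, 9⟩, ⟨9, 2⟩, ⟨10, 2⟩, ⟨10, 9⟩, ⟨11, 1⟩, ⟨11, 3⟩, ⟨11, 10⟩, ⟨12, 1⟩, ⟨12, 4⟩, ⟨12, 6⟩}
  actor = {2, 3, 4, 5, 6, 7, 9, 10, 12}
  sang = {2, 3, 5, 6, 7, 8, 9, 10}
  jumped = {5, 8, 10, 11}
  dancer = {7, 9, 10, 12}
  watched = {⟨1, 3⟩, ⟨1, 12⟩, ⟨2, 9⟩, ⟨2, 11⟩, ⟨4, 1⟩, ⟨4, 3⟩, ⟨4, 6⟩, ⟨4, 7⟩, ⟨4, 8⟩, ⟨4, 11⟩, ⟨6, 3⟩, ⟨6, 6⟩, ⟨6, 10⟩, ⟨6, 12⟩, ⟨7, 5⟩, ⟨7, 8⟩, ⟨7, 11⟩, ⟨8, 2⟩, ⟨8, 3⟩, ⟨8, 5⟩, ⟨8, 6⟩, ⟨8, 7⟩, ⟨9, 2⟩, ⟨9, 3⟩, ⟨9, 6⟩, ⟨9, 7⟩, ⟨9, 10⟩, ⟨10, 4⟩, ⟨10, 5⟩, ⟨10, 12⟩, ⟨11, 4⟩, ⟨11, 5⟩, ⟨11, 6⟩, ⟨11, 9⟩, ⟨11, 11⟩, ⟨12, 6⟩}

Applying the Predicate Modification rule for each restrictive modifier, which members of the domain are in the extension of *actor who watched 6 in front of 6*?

{6, 12}

⟦who watched 6⟧ = {x : ⟨x, 6⟩ ∈ ⟦watched⟧} = {4, 6, 8, 9, 11, 12}
⟦in front of 6⟧ = {x : ⟨x, 6⟩ ∈ ⟦in front of⟧} = {1, 2, 5, 6, 8, 12}
⟦actor⟧ = {2, 3, 4, 5, 6, 7, 9, 10, 12}
… ∩ ⟦who watched 6⟧ = {2, 3, 4, 5, 6, 7, 9, 10, 12} ∩ {4, 6, 8, 9, 11, 12} = {4, 6, 9, 12}
… ∩ ⟦in front of 6⟧ = {4, 6, 9, 12} ∩ {1, 2, 5, 6, 8, 12} = {6, 12}
So ⟦actor who watched 6 in front of 6⟧ = {6, 12}.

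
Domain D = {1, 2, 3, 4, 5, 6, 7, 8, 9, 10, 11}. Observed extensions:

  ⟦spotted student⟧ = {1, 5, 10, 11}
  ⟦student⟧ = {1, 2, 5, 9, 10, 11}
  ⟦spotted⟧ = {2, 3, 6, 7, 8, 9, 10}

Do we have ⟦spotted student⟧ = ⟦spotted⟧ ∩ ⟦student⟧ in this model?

⟦spotted⟧ ∩ ⟦student⟧ = {2, 3, 6, 7, 8, 9, 10} ∩ {1, 2, 5, 9, 10, 11} = {2, 9, 10}
Observed ⟦spotted student⟧ = {1, 5, 10, 11}.
These differ, so the modifier is not intersective in this model.

no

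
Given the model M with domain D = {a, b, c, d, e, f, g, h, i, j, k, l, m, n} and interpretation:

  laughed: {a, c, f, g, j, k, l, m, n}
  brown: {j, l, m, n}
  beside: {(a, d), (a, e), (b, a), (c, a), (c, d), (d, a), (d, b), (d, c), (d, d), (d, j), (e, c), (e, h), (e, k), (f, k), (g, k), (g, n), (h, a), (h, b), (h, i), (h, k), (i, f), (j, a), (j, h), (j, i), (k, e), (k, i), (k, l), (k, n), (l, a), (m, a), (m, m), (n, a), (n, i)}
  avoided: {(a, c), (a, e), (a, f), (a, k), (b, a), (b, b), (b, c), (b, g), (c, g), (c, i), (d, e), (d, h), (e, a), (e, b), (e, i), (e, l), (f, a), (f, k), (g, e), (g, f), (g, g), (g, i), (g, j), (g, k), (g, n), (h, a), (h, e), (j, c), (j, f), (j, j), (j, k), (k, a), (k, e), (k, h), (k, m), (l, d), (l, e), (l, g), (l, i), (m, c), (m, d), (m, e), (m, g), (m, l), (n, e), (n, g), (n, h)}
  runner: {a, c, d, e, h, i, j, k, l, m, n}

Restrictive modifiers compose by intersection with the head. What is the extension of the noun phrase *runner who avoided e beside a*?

⟦who avoided e⟧ = {x : ⟨x, e⟩ ∈ ⟦avoided⟧} = {a, d, g, h, k, l, m, n}
⟦beside a⟧ = {x : ⟨x, a⟩ ∈ ⟦beside⟧} = {b, c, d, h, j, l, m, n}
⟦runner⟧ = {a, c, d, e, h, i, j, k, l, m, n}
… ∩ ⟦who avoided e⟧ = {a, c, d, e, h, i, j, k, l, m, n} ∩ {a, d, g, h, k, l, m, n} = {a, d, h, k, l, m, n}
… ∩ ⟦beside a⟧ = {a, d, h, k, l, m, n} ∩ {b, c, d, h, j, l, m, n} = {d, h, l, m, n}
So ⟦runner who avoided e beside a⟧ = {d, h, l, m, n}.

{d, h, l, m, n}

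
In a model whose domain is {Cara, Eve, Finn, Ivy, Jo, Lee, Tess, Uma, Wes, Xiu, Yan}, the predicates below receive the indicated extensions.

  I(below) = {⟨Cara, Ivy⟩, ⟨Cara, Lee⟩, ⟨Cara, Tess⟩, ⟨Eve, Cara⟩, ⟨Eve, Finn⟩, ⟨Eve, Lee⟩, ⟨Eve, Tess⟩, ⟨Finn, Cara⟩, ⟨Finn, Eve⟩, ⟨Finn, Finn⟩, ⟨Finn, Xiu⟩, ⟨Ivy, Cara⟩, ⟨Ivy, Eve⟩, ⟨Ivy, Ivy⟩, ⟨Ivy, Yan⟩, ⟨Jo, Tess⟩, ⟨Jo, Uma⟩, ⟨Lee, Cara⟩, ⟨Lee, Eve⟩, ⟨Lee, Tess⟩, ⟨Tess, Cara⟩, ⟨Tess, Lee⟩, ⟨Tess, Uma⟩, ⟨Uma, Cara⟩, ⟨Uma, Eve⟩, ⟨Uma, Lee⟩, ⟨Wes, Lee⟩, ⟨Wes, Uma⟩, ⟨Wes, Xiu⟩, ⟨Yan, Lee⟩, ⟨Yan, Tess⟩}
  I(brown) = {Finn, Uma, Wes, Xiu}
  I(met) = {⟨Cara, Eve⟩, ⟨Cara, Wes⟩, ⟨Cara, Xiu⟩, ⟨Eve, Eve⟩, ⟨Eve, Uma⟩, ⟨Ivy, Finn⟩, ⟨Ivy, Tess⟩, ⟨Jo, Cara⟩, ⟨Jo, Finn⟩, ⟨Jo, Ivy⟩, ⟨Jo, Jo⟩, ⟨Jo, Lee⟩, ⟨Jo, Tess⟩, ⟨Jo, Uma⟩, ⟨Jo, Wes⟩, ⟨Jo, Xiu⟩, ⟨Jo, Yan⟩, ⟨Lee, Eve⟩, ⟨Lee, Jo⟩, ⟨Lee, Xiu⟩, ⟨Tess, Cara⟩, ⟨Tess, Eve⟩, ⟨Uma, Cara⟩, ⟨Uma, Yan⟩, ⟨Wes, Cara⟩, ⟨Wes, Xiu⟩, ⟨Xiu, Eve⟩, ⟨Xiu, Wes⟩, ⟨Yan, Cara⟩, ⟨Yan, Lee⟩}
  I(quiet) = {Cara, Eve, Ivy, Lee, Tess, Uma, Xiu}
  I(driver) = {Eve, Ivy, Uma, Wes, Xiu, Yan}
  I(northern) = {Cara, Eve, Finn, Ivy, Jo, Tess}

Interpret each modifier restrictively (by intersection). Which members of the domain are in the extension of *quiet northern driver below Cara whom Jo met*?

⟦below Cara⟧ = {x : ⟨x, Cara⟩ ∈ ⟦below⟧} = {Eve, Finn, Ivy, Lee, Tess, Uma}
⟦whom Jo met⟧ = {x : ⟨Jo, x⟩ ∈ ⟦met⟧} = {Cara, Finn, Ivy, Jo, Lee, Tess, Uma, Wes, Xiu, Yan}
⟦driver⟧ = {Eve, Ivy, Uma, Wes, Xiu, Yan}
… ∩ ⟦below Cara⟧ = {Eve, Ivy, Uma, Wes, Xiu, Yan} ∩ {Eve, Finn, Ivy, Lee, Tess, Uma} = {Eve, Ivy, Uma}
… ∩ ⟦whom Jo met⟧ = {Eve, Ivy, Uma} ∩ {Cara, Finn, Ivy, Jo, Lee, Tess, Uma, Wes, Xiu, Yan} = {Ivy, Uma}
… ∩ ⟦quiet⟧ = {Ivy, Uma} ∩ {Cara, Eve, Ivy, Lee, Tess, Uma, Xiu} = {Ivy, Uma}
… ∩ ⟦northern⟧ = {Ivy, Uma} ∩ {Cara, Eve, Finn, Ivy, Jo, Tess} = {Ivy}
So ⟦quiet northern driver below Cara whom Jo met⟧ = {Ivy}.

{Ivy}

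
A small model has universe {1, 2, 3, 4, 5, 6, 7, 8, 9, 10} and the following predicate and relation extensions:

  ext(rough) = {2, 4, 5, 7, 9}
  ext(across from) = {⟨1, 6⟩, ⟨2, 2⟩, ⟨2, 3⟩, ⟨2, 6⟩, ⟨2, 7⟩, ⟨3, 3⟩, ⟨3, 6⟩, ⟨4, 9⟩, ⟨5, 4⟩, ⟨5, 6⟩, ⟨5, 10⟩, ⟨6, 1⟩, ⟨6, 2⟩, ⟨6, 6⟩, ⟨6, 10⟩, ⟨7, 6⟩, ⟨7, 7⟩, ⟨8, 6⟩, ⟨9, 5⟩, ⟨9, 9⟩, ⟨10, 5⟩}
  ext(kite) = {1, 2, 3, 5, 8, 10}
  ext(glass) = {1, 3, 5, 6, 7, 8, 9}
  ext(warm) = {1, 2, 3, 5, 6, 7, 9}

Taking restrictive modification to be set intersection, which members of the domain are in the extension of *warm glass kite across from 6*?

⟦across from 6⟧ = {x : ⟨x, 6⟩ ∈ ⟦across from⟧} = {1, 2, 3, 5, 6, 7, 8}
⟦kite⟧ = {1, 2, 3, 5, 8, 10}
… ∩ ⟦across from 6⟧ = {1, 2, 3, 5, 8, 10} ∩ {1, 2, 3, 5, 6, 7, 8} = {1, 2, 3, 5, 8}
… ∩ ⟦warm⟧ = {1, 2, 3, 5, 8} ∩ {1, 2, 3, 5, 6, 7, 9} = {1, 2, 3, 5}
… ∩ ⟦glass⟧ = {1, 2, 3, 5} ∩ {1, 3, 5, 6, 7, 8, 9} = {1, 3, 5}
So ⟦warm glass kite across from 6⟧ = {1, 3, 5}.

{1, 3, 5}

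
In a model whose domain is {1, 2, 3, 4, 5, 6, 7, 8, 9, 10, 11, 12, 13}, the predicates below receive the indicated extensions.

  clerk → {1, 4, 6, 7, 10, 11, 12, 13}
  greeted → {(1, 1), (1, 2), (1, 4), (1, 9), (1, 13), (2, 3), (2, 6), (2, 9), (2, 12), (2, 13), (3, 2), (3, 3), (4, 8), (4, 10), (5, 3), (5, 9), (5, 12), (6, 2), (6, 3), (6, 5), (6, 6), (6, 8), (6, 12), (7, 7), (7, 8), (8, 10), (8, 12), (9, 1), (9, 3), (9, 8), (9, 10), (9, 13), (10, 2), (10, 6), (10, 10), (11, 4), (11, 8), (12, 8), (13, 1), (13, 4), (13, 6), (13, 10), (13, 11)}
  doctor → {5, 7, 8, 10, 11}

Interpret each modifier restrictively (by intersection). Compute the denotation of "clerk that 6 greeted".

{6, 12}

⟦that 6 greeted⟧ = {x : ⟨6, x⟩ ∈ ⟦greeted⟧} = {2, 3, 5, 6, 8, 12}
⟦clerk⟧ = {1, 4, 6, 7, 10, 11, 12, 13}
… ∩ ⟦that 6 greeted⟧ = {1, 4, 6, 7, 10, 11, 12, 13} ∩ {2, 3, 5, 6, 8, 12} = {6, 12}
So ⟦clerk that 6 greeted⟧ = {6, 12}.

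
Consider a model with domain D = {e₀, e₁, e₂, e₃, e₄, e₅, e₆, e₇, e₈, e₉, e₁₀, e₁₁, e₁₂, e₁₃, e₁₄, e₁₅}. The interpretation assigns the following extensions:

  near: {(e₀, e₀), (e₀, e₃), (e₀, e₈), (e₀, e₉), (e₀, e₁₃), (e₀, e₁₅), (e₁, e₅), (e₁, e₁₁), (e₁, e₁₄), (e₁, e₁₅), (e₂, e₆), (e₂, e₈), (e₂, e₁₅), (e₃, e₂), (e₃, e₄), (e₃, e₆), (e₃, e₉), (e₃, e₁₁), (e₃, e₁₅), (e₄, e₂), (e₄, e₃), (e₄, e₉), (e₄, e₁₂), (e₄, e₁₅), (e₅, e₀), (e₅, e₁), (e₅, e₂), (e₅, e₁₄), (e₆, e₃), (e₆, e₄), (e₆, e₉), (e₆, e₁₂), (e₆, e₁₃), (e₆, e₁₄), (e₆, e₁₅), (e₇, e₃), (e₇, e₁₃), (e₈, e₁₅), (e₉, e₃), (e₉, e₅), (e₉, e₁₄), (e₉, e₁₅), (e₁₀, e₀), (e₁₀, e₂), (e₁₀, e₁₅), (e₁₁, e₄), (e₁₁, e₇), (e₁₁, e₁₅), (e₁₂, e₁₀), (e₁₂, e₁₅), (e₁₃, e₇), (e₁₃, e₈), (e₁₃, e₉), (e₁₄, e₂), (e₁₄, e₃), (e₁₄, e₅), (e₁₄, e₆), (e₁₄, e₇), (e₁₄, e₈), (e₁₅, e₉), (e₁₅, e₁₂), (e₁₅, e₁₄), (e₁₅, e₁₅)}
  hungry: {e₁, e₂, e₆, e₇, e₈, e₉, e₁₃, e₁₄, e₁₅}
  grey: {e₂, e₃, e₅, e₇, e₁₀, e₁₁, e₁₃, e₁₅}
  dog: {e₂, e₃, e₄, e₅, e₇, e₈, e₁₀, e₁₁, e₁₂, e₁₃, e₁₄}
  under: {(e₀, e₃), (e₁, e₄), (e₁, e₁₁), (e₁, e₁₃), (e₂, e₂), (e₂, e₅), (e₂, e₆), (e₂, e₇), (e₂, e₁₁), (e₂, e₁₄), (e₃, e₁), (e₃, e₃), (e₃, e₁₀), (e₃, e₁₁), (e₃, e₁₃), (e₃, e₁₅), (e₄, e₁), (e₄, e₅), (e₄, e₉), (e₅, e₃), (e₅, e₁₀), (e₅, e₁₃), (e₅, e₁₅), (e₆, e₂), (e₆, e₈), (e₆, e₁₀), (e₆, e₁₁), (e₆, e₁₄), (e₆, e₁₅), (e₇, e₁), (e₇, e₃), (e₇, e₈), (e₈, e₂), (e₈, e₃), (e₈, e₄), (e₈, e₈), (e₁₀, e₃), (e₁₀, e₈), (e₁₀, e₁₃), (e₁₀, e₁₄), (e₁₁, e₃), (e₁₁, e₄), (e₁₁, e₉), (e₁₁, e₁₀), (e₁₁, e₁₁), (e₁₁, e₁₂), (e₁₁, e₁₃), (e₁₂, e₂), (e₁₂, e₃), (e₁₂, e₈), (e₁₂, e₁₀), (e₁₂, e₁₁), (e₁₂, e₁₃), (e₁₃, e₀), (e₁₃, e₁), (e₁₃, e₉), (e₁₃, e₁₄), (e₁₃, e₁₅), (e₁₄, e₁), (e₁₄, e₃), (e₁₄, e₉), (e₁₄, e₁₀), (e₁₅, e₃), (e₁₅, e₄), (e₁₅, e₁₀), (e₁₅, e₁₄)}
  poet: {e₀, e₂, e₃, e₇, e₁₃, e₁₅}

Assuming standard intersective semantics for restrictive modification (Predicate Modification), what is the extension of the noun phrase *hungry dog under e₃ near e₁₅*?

{e₈}

⟦under e₃⟧ = {x : ⟨x, e₃⟩ ∈ ⟦under⟧} = {e₀, e₃, e₅, e₇, e₈, e₁₀, e₁₁, e₁₂, e₁₄, e₁₅}
⟦near e₁₅⟧ = {x : ⟨x, e₁₅⟩ ∈ ⟦near⟧} = {e₀, e₁, e₂, e₃, e₄, e₆, e₈, e₉, e₁₀, e₁₁, e₁₂, e₁₅}
⟦dog⟧ = {e₂, e₃, e₄, e₅, e₇, e₈, e₁₀, e₁₁, e₁₂, e₁₃, e₁₄}
… ∩ ⟦under e₃⟧ = {e₂, e₃, e₄, e₅, e₇, e₈, e₁₀, e₁₁, e₁₂, e₁₃, e₁₄} ∩ {e₀, e₃, e₅, e₇, e₈, e₁₀, e₁₁, e₁₂, e₁₄, e₁₅} = {e₃, e₅, e₇, e₈, e₁₀, e₁₁, e₁₂, e₁₄}
… ∩ ⟦near e₁₅⟧ = {e₃, e₅, e₇, e₈, e₁₀, e₁₁, e₁₂, e₁₄} ∩ {e₀, e₁, e₂, e₃, e₄, e₆, e₈, e₉, e₁₀, e₁₁, e₁₂, e₁₅} = {e₃, e₈, e₁₀, e₁₁, e₁₂}
… ∩ ⟦hungry⟧ = {e₃, e₈, e₁₀, e₁₁, e₁₂} ∩ {e₁, e₂, e₆, e₇, e₈, e₉, e₁₃, e₁₄, e₁₅} = {e₈}
So ⟦hungry dog under e₃ near e₁₅⟧ = {e₈}.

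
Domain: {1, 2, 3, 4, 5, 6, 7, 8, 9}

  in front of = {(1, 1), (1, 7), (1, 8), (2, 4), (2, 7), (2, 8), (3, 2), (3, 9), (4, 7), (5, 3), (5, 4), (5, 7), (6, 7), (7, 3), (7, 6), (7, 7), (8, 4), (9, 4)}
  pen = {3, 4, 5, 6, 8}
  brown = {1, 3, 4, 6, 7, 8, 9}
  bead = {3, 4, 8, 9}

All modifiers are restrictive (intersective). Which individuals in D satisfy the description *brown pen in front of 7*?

{4, 6}

⟦in front of 7⟧ = {x : ⟨x, 7⟩ ∈ ⟦in front of⟧} = {1, 2, 4, 5, 6, 7}
⟦pen⟧ = {3, 4, 5, 6, 8}
… ∩ ⟦in front of 7⟧ = {3, 4, 5, 6, 8} ∩ {1, 2, 4, 5, 6, 7} = {4, 5, 6}
… ∩ ⟦brown⟧ = {4, 5, 6} ∩ {1, 3, 4, 6, 7, 8, 9} = {4, 6}
So ⟦brown pen in front of 7⟧ = {4, 6}.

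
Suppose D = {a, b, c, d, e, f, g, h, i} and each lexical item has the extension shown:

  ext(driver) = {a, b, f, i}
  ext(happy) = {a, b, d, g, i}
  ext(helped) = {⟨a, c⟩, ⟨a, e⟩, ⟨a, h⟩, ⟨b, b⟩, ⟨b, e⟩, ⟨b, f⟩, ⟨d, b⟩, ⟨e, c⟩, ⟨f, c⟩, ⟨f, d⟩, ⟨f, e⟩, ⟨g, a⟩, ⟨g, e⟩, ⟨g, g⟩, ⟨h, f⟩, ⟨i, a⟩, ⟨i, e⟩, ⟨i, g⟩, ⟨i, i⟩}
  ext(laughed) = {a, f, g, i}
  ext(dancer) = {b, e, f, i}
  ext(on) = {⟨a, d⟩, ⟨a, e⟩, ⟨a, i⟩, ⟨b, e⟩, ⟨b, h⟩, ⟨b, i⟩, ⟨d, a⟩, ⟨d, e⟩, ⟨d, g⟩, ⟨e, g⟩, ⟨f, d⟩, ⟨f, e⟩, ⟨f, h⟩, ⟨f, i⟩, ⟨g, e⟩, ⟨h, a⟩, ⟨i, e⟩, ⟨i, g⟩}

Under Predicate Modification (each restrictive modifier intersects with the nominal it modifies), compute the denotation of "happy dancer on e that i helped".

⟦on e⟧ = {x : ⟨x, e⟩ ∈ ⟦on⟧} = {a, b, d, f, g, i}
⟦that i helped⟧ = {x : ⟨i, x⟩ ∈ ⟦helped⟧} = {a, e, g, i}
⟦dancer⟧ = {b, e, f, i}
… ∩ ⟦on e⟧ = {b, e, f, i} ∩ {a, b, d, f, g, i} = {b, f, i}
… ∩ ⟦that i helped⟧ = {b, f, i} ∩ {a, e, g, i} = {i}
… ∩ ⟦happy⟧ = {i} ∩ {a, b, d, g, i} = {i}
So ⟦happy dancer on e that i helped⟧ = {i}.

{i}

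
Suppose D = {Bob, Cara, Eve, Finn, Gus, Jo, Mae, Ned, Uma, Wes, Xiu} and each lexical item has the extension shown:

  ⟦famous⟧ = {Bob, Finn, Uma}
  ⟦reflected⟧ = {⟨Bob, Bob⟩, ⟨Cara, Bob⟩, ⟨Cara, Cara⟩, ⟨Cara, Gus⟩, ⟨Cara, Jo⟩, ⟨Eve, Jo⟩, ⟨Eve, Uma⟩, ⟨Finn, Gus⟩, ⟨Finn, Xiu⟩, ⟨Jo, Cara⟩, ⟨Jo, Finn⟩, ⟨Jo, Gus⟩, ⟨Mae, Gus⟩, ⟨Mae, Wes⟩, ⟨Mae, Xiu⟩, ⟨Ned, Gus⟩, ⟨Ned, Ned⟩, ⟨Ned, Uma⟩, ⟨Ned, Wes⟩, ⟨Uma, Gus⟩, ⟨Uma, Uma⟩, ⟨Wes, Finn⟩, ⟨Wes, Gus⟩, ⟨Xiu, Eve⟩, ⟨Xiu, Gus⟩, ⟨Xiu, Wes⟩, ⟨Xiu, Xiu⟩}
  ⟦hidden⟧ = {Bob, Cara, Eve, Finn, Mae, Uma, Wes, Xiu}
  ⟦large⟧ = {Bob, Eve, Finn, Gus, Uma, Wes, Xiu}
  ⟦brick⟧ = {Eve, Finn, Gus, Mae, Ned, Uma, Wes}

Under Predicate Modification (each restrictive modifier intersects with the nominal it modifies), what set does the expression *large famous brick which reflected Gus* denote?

{Finn, Uma}

⟦which reflected Gus⟧ = {x : ⟨x, Gus⟩ ∈ ⟦reflected⟧} = {Cara, Finn, Jo, Mae, Ned, Uma, Wes, Xiu}
⟦brick⟧ = {Eve, Finn, Gus, Mae, Ned, Uma, Wes}
… ∩ ⟦which reflected Gus⟧ = {Eve, Finn, Gus, Mae, Ned, Uma, Wes} ∩ {Cara, Finn, Jo, Mae, Ned, Uma, Wes, Xiu} = {Finn, Mae, Ned, Uma, Wes}
… ∩ ⟦large⟧ = {Finn, Mae, Ned, Uma, Wes} ∩ {Bob, Eve, Finn, Gus, Uma, Wes, Xiu} = {Finn, Uma, Wes}
… ∩ ⟦famous⟧ = {Finn, Uma, Wes} ∩ {Bob, Finn, Uma} = {Finn, Uma}
So ⟦large famous brick which reflected Gus⟧ = {Finn, Uma}.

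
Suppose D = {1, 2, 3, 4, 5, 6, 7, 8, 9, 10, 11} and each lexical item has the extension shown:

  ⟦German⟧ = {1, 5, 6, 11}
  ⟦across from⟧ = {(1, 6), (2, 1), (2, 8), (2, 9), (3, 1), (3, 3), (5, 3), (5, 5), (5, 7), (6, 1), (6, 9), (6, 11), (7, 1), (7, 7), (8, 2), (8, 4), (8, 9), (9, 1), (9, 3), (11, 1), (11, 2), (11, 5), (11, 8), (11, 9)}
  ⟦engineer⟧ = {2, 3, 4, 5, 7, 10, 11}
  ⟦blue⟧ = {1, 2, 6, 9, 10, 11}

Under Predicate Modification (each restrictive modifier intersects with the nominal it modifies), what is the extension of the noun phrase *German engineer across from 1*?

⟦across from 1⟧ = {x : ⟨x, 1⟩ ∈ ⟦across from⟧} = {2, 3, 6, 7, 9, 11}
⟦engineer⟧ = {2, 3, 4, 5, 7, 10, 11}
… ∩ ⟦across from 1⟧ = {2, 3, 4, 5, 7, 10, 11} ∩ {2, 3, 6, 7, 9, 11} = {2, 3, 7, 11}
… ∩ ⟦German⟧ = {2, 3, 7, 11} ∩ {1, 5, 6, 11} = {11}
So ⟦German engineer across from 1⟧ = {11}.

{11}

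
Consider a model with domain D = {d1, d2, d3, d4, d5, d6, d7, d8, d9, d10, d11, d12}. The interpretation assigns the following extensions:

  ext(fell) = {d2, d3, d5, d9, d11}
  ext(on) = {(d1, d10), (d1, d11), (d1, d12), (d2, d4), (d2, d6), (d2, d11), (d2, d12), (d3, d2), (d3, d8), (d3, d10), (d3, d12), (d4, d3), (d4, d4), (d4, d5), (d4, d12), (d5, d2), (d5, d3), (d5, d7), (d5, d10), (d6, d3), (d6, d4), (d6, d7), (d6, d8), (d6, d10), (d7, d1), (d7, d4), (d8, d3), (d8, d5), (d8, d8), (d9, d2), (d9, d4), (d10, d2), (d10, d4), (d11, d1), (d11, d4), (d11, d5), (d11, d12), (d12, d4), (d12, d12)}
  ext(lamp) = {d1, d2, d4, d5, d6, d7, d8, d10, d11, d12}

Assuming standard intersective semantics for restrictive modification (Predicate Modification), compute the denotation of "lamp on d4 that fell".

{d2, d11}

⟦on d4⟧ = {x : ⟨x, d4⟩ ∈ ⟦on⟧} = {d2, d4, d6, d7, d9, d10, d11, d12}
⟦that fell⟧ = ⟦fell⟧ = {d2, d3, d5, d9, d11}
⟦lamp⟧ = {d1, d2, d4, d5, d6, d7, d8, d10, d11, d12}
… ∩ ⟦on d4⟧ = {d1, d2, d4, d5, d6, d7, d8, d10, d11, d12} ∩ {d2, d4, d6, d7, d9, d10, d11, d12} = {d2, d4, d6, d7, d10, d11, d12}
… ∩ ⟦that fell⟧ = {d2, d4, d6, d7, d10, d11, d12} ∩ {d2, d3, d5, d9, d11} = {d2, d11}
So ⟦lamp on d4 that fell⟧ = {d2, d11}.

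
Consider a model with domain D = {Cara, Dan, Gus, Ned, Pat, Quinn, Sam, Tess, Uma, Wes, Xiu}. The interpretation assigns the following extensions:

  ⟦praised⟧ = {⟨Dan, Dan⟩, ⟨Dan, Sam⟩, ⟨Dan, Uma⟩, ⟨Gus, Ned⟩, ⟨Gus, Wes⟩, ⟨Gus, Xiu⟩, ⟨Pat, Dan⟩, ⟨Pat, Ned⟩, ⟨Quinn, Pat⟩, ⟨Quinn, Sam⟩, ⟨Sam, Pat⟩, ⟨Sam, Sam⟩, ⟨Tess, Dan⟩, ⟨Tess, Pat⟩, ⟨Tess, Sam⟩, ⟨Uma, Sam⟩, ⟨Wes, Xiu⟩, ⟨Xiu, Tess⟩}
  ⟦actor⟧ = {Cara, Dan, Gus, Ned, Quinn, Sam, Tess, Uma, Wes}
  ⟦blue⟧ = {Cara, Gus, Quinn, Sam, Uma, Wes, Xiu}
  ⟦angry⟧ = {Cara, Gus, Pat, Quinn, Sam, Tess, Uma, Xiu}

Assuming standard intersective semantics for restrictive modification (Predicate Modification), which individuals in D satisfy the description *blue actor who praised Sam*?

⟦who praised Sam⟧ = {x : ⟨x, Sam⟩ ∈ ⟦praised⟧} = {Dan, Quinn, Sam, Tess, Uma}
⟦actor⟧ = {Cara, Dan, Gus, Ned, Quinn, Sam, Tess, Uma, Wes}
… ∩ ⟦who praised Sam⟧ = {Cara, Dan, Gus, Ned, Quinn, Sam, Tess, Uma, Wes} ∩ {Dan, Quinn, Sam, Tess, Uma} = {Dan, Quinn, Sam, Tess, Uma}
… ∩ ⟦blue⟧ = {Dan, Quinn, Sam, Tess, Uma} ∩ {Cara, Gus, Quinn, Sam, Uma, Wes, Xiu} = {Quinn, Sam, Uma}
So ⟦blue actor who praised Sam⟧ = {Quinn, Sam, Uma}.

{Quinn, Sam, Uma}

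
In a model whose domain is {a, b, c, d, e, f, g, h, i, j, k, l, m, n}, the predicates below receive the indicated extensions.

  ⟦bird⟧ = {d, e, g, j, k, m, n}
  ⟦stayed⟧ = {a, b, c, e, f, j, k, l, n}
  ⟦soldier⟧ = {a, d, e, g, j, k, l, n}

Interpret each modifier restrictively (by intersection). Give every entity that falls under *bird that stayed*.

⟦that stayed⟧ = ⟦stayed⟧ = {a, b, c, e, f, j, k, l, n}
⟦bird⟧ = {d, e, g, j, k, m, n}
… ∩ ⟦that stayed⟧ = {d, e, g, j, k, m, n} ∩ {a, b, c, e, f, j, k, l, n} = {e, j, k, n}
So ⟦bird that stayed⟧ = {e, j, k, n}.

{e, j, k, n}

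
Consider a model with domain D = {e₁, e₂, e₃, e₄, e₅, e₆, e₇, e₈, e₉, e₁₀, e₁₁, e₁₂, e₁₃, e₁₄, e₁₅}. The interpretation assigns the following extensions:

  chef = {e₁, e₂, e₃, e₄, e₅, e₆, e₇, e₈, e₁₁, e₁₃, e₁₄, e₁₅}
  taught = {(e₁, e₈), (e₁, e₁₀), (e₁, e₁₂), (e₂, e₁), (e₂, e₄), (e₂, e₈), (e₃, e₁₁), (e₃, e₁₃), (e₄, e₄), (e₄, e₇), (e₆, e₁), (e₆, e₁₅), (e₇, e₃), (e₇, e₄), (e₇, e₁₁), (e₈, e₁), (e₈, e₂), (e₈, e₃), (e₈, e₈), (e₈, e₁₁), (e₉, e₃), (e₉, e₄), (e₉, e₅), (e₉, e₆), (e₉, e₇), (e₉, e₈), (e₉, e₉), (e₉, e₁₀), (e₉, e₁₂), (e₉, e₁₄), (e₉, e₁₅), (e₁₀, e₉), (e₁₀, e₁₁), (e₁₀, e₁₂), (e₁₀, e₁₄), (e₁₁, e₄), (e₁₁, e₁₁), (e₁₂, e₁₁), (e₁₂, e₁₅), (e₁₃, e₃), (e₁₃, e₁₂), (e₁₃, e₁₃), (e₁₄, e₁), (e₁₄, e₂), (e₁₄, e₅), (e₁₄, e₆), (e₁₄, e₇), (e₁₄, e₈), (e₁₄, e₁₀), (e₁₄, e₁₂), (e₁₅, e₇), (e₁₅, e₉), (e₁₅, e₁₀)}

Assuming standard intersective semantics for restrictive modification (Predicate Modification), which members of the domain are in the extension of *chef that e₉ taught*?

⟦that e₉ taught⟧ = {x : ⟨e₉, x⟩ ∈ ⟦taught⟧} = {e₃, e₄, e₅, e₆, e₇, e₈, e₉, e₁₀, e₁₂, e₁₄, e₁₅}
⟦chef⟧ = {e₁, e₂, e₃, e₄, e₅, e₆, e₇, e₈, e₁₁, e₁₃, e₁₄, e₁₅}
… ∩ ⟦that e₉ taught⟧ = {e₁, e₂, e₃, e₄, e₅, e₆, e₇, e₈, e₁₁, e₁₃, e₁₄, e₁₅} ∩ {e₃, e₄, e₅, e₆, e₇, e₈, e₉, e₁₀, e₁₂, e₁₄, e₁₅} = {e₃, e₄, e₅, e₆, e₇, e₈, e₁₄, e₁₅}
So ⟦chef that e₉ taught⟧ = {e₃, e₄, e₅, e₆, e₇, e₈, e₁₄, e₁₅}.

{e₃, e₄, e₅, e₆, e₇, e₈, e₁₄, e₁₅}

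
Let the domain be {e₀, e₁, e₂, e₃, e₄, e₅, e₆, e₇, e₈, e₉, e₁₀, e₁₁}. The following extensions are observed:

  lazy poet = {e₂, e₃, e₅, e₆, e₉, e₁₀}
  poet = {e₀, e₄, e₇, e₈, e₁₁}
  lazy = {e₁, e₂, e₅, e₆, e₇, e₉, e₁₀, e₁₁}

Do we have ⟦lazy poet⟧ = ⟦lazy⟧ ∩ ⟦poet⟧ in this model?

no

⟦lazy⟧ ∩ ⟦poet⟧ = {e₁, e₂, e₅, e₆, e₇, e₉, e₁₀, e₁₁} ∩ {e₀, e₄, e₇, e₈, e₁₁} = {e₇, e₁₁}
Observed ⟦lazy poet⟧ = {e₂, e₃, e₅, e₆, e₉, e₁₀}.
These differ, so the modifier is not intersective in this model.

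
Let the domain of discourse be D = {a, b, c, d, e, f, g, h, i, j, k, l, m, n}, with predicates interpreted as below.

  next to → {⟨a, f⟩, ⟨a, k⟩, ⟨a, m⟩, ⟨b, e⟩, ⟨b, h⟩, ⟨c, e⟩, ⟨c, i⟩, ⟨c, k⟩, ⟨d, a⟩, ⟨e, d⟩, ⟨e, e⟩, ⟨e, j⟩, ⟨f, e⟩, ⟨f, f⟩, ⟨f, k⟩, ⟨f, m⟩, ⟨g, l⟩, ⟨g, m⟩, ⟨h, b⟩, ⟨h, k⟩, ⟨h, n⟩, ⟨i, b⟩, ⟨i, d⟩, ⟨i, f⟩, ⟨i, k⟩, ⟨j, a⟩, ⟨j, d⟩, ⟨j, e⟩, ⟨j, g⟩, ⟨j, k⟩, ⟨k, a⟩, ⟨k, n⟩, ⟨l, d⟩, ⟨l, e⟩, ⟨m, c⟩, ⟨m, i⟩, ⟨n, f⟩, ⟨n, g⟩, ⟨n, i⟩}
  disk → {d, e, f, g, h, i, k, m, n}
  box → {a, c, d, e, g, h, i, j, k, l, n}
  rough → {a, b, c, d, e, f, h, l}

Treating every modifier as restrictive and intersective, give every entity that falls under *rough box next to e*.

⟦next to e⟧ = {x : ⟨x, e⟩ ∈ ⟦next to⟧} = {b, c, e, f, j, l}
⟦box⟧ = {a, c, d, e, g, h, i, j, k, l, n}
… ∩ ⟦next to e⟧ = {a, c, d, e, g, h, i, j, k, l, n} ∩ {b, c, e, f, j, l} = {c, e, j, l}
… ∩ ⟦rough⟧ = {c, e, j, l} ∩ {a, b, c, d, e, f, h, l} = {c, e, l}
So ⟦rough box next to e⟧ = {c, e, l}.

{c, e, l}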